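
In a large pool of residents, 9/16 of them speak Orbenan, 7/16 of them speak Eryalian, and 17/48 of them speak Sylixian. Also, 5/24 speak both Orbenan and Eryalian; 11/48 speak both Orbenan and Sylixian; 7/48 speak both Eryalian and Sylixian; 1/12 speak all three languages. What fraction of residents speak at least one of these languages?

By inclusion-exclusion,
P(at least one) = 9/16 + 7/16 + 17/48 − 5/24 − 11/48 − 7/48 + 1/12 = 41/48

41/48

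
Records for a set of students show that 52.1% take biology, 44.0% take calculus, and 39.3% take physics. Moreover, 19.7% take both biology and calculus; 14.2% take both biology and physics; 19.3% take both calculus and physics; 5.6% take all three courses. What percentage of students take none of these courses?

12.2%

Apply inclusion-exclusion:
P(≥1) = 52.1 + 44.0 + 39.3 − 19.7 − 14.2 − 19.3 + 5.6 = 87.8%
P(none) = 100% − 87.8% = 12.2%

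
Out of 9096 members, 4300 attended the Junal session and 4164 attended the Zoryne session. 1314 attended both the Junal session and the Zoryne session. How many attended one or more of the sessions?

7150

Using inclusion–exclusion:
N(≥1) = 4300 + 4164 − 1314 = 7150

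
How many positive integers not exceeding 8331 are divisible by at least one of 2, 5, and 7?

5474

By inclusion-exclusion,
4165 + 1666 + 1190 − 833 − 595 − 238 + 119 = 5474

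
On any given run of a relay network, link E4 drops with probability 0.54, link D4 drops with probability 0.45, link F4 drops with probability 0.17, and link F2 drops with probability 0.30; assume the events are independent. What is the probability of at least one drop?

P(none) = (1 − 0.54) × (1 − 0.45) × (1 − 0.17) × (1 − 0.30) = 0.46 × 0.55 × 0.83 × 0.70 = 0.146993
P(at least one) = 1 − 0.146993 = 0.853007

0.853007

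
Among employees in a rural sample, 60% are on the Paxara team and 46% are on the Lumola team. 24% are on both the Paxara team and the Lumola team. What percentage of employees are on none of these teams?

P(union) = 60 + 46 − 24 = 82%
P(none) = 100% − 82% = 18%

18%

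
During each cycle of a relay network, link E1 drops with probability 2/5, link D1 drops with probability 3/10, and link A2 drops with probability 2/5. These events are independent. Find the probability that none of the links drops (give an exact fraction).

63/250

Since the events are independent, P(none) is the product of the individual non-occurrence probabilities.
P(none) = (1 − 2/5) × (1 − 3/10) × (1 − 2/5) = 3/5 × 7/10 × 3/5 = 63/250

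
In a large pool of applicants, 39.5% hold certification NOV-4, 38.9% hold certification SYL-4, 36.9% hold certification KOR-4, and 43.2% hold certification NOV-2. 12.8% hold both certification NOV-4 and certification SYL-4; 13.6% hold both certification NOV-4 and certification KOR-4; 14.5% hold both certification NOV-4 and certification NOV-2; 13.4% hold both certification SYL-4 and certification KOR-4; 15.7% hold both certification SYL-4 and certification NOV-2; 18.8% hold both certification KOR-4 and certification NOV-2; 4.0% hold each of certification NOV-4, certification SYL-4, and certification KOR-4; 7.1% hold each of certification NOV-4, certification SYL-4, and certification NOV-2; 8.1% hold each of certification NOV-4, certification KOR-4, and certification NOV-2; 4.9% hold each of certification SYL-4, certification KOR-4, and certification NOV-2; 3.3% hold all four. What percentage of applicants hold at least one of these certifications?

90.5%

P(≥1) = 39.5 + 38.9 + 36.9 + 43.2 − 12.8 − 13.6 − 14.5 − 13.4 − 15.7 − 18.8 + 4.0 + 7.1 + 8.1 + 4.9 − 3.3 = 90.5%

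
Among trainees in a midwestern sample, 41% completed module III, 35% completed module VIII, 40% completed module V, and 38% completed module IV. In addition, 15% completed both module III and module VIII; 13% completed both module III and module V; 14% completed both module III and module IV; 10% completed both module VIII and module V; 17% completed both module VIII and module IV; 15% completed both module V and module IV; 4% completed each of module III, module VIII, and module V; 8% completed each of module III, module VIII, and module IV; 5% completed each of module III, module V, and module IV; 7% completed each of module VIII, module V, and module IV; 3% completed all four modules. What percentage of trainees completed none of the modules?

Using inclusion–exclusion:
P(union) = 41 + 35 + 40 + 38 − 15 − 13 − 14 − 10 − 17 − 15 + 4 + 8 + 5 + 7 − 3 = 91%
P(none) = 100% − 91% = 9%

9%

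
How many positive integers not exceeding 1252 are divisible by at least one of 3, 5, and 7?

679

Using inclusion–exclusion:
floor(1252/3) + floor(1252/5) + floor(1252/7) − floor(1252/15) − floor(1252/21) − floor(1252/35) + floor(1252/105) = 417 + 250 + 178 − 83 − 59 − 35 + 11 = 679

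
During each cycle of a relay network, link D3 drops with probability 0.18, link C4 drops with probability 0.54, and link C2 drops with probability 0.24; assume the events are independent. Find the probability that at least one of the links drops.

P(none) = (1 − 0.18) × (1 − 0.54) × (1 − 0.24) = 0.82 × 0.46 × 0.76 = 0.286672
P(at least one) = 1 − 0.286672 = 0.713328

0.713328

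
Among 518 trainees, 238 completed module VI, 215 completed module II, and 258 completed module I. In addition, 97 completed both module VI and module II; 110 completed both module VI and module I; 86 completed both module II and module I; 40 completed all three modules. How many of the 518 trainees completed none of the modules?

Using inclusion–exclusion:
|at least one| = 238 + 215 + 258 − 97 − 110 − 86 + 40 = 458
None: 518 − 458 = 60

60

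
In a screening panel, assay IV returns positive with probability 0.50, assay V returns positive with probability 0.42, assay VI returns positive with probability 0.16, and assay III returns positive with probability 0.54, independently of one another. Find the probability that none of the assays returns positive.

0.112056

P(none) = (1 − 0.50) × (1 − 0.42) × (1 − 0.16) × (1 − 0.54) = 0.50 × 0.58 × 0.84 × 0.46 = 0.112056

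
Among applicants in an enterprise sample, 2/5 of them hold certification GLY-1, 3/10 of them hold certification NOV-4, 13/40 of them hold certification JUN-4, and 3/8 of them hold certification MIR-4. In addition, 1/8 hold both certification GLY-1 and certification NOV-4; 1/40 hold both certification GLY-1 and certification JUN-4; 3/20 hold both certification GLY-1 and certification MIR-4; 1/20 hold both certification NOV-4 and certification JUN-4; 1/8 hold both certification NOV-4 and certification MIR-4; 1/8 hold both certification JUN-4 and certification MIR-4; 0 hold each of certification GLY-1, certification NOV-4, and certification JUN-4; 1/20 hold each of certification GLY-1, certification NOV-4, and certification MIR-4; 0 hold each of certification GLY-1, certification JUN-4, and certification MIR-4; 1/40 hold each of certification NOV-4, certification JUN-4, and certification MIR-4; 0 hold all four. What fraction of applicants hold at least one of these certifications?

Using inclusion–exclusion:
P(union) = 2/5 + 3/10 + 13/40 + 3/8 − 1/8 − 1/40 − 3/20 − 1/20 − 1/8 − 1/8 + 0 + 1/20 + 0 + 1/40 − 0 = 7/8

7/8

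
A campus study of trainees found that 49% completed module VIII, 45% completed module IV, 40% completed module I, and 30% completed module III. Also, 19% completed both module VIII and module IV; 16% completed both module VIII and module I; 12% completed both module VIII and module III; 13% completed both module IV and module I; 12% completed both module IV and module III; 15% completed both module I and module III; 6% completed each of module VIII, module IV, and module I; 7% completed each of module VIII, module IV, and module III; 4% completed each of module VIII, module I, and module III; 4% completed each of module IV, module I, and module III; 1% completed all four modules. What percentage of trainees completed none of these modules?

3%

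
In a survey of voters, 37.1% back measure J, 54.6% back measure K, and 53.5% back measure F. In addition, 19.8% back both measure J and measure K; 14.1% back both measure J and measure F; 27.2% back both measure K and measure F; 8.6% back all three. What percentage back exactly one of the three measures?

48.8%

Using the inclusion–exclusion count for exactly one event:
P(exactly one) = 37.1 + 54.6 + 53.5 − 2·19.8 − 2·14.1 − 2·27.2 + 3·8.6 = 48.8%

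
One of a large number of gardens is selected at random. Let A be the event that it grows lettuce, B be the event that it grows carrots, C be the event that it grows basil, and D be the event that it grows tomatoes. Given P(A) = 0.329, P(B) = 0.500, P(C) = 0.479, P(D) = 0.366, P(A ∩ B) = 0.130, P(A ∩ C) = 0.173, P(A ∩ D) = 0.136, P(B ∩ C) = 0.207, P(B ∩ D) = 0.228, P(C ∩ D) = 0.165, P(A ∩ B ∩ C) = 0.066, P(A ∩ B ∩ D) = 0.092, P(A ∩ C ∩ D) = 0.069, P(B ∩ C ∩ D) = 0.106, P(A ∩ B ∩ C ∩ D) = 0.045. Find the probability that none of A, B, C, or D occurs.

Inclusion–exclusion gives
P(A ∪ B ∪ C ∪ D) = 0.329 + 0.500 + 0.479 + 0.366 − 0.130 − 0.173 − 0.136 − 0.207 − 0.228 − 0.165 + 0.066 + 0.092 + 0.069 + 0.106 − 0.045 = 0.923
P(none) = 1 − 0.923 = 0.077

0.077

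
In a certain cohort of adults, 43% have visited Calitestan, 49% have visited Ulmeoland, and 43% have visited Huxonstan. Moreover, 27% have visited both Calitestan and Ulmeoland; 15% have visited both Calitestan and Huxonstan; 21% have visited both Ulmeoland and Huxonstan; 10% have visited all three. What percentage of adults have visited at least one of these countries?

82%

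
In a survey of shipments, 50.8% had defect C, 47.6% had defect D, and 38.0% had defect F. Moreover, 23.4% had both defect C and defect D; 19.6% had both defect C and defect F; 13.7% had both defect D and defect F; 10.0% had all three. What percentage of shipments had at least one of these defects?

P(at least one) = 50.8 + 47.6 + 38.0 − 23.4 − 19.6 − 13.7 + 10.0 = 89.7%

89.7%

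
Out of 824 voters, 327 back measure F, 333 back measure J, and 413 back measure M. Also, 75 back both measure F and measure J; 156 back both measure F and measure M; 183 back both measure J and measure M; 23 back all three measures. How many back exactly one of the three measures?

314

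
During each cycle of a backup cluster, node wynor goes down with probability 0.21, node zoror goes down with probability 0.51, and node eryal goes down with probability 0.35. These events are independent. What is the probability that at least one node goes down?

0.748385

P(none) = (1 − 0.21) × (1 − 0.51) × (1 − 0.35) = 0.79 × 0.49 × 0.65 = 0.251615
P(at least one) = 1 − 0.251615 = 0.748385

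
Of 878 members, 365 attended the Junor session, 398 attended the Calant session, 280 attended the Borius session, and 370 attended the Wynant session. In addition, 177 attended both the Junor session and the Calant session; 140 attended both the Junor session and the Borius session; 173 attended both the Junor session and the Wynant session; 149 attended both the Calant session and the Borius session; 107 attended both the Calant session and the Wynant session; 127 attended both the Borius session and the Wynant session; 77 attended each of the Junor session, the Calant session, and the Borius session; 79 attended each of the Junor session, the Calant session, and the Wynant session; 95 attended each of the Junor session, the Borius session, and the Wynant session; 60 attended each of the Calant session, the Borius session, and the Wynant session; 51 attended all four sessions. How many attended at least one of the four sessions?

800

|union| = 365 + 398 + 280 + 370 − 177 − 140 − 173 − 149 − 107 − 127 + 77 + 79 + 95 + 60 − 51 = 800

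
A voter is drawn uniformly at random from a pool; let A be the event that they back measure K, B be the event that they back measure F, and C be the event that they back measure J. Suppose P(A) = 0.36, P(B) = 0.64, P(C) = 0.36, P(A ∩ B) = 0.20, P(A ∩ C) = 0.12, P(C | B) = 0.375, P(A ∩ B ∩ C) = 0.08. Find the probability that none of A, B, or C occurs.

0.12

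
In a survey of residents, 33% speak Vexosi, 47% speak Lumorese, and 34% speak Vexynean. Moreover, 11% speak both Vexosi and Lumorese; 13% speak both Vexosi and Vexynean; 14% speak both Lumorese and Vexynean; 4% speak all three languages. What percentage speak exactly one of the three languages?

50%

P(exactly one) = 33 + 47 + 34 − 2·11 − 2·13 − 2·14 + 3·4 = 50%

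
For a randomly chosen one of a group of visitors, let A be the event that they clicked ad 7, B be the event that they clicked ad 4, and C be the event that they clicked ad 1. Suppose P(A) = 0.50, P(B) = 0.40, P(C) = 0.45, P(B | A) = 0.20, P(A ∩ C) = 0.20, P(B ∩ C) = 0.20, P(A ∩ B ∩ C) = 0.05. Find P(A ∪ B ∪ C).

P(A ∩ B) = P(A)·P(B|A) = 0.50 × 0.20 = 0.10
Using inclusion–exclusion:
P(A ∪ B ∪ C) = 0.50 + 0.40 + 0.45 − 0.10 − 0.20 − 0.20 + 0.05 = 0.90

0.90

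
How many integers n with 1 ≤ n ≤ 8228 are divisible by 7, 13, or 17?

By inclusion–exclusion:
floor(8228/7) + floor(8228/13) + floor(8228/17) − floor(8228/91) − floor(8228/119) − floor(8228/221) + floor(8228/1547) = 1175 + 632 + 484 − 90 − 69 − 37 + 5 = 2100

2100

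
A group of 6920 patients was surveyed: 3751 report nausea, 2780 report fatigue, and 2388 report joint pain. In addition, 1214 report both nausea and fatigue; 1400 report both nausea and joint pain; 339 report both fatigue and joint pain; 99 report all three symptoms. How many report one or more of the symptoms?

N(≥1) = 3751 + 2780 + 2388 − 1214 − 1400 − 339 + 99 = 6065

6065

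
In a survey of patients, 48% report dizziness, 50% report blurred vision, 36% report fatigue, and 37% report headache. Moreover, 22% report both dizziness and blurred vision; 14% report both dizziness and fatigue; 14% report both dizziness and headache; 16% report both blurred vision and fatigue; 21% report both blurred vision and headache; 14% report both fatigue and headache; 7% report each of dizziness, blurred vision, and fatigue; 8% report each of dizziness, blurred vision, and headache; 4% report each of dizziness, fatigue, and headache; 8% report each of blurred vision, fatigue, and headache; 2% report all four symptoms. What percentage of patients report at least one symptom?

Apply inclusion-exclusion:
P(≥1) = 48 + 50 + 36 + 37 − 22 − 14 − 14 − 16 − 21 − 14 + 7 + 8 + 4 + 8 − 2 = 95%

95%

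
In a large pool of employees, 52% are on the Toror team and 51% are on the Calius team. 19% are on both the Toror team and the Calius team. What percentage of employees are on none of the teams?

By inclusion-exclusion,
P(≥1) = 52 + 51 − 19 = 84%
P(none) = 100% − 84% = 16%

16%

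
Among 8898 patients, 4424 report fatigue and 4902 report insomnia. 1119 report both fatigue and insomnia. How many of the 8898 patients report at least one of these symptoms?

Inclusion–exclusion gives
|at least one| = 4424 + 4902 − 1119 = 8207

8207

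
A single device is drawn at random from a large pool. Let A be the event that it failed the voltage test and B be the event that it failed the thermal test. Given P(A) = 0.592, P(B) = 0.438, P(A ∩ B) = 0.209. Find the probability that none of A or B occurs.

0.179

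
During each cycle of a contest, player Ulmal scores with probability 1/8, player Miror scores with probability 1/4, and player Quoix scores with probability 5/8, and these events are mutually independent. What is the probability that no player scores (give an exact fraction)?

63/256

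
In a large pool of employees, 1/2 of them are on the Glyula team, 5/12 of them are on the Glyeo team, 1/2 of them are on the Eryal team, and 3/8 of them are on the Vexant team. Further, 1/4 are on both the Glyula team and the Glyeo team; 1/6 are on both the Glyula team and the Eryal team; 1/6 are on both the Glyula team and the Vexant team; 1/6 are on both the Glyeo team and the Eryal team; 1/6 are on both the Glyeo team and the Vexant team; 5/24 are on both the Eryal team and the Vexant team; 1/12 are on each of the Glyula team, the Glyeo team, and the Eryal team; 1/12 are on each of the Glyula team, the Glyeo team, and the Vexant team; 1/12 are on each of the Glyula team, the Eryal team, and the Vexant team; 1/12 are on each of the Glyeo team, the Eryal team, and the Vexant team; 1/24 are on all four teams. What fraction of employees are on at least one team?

P(≥1) = 1/2 + 5/12 + 1/2 + 3/8 − 1/4 − 1/6 − 1/6 − 1/6 − 1/6 − 5/24 + 1/12 + 1/12 + 1/12 + 1/12 − 1/24 = 23/24

23/24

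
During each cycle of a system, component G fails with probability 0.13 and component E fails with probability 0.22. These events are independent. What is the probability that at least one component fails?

0.3214

P(none) = (1 − 0.13) × (1 − 0.22) = 0.87 × 0.78 = 0.6786
P(at least one) = 1 − 0.6786 = 0.3214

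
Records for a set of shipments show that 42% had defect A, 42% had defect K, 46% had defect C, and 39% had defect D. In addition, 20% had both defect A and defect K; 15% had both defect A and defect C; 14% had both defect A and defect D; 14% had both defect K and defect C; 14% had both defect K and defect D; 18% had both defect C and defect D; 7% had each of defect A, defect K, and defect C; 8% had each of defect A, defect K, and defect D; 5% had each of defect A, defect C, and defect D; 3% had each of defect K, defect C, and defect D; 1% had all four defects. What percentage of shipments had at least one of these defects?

By inclusion–exclusion:
P(≥1) = 42 + 42 + 46 + 39 − 20 − 15 − 14 − 14 − 14 − 18 + 7 + 8 + 5 + 3 − 1 = 96%

96%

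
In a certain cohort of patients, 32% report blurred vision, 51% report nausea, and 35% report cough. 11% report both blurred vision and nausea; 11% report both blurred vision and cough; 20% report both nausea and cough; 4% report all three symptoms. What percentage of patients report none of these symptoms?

20%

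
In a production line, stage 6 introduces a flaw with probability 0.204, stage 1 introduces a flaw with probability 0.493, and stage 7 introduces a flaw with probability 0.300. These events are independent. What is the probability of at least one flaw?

0.7174996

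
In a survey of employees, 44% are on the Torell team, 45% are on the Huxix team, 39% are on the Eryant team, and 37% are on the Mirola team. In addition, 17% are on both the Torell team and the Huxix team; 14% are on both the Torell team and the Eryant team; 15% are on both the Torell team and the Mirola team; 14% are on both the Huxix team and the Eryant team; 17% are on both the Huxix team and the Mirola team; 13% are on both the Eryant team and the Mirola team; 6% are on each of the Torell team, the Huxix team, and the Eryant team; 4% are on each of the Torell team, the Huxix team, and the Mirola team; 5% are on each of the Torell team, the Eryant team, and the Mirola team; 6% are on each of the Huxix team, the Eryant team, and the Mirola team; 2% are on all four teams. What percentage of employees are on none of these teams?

P(≥1) = 44 + 45 + 39 + 37 − 17 − 14 − 15 − 14 − 17 − 13 + 6 + 4 + 5 + 6 − 2 = 94%
P(none) = 100% − 94% = 6%

6%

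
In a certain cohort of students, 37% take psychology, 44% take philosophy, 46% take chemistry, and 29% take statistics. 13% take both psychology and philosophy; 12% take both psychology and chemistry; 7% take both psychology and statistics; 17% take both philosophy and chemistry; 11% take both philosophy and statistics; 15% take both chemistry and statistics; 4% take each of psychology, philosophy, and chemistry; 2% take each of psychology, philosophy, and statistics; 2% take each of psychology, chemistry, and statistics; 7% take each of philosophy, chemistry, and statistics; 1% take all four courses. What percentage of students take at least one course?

P(≥1) = 37 + 44 + 46 + 29 − 13 − 12 − 7 − 17 − 11 − 15 + 4 + 2 + 2 + 7 − 1 = 95%

95%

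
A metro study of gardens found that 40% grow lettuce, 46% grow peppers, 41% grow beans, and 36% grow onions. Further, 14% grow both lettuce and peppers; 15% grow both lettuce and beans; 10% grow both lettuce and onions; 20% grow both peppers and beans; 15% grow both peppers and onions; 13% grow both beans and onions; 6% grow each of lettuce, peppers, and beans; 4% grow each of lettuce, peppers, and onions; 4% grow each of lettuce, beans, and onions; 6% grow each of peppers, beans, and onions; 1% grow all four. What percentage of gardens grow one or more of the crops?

95%

P(at least one) = 40 + 46 + 41 + 36 − 14 − 15 − 10 − 20 − 15 − 13 + 6 + 4 + 4 + 6 − 1 = 95%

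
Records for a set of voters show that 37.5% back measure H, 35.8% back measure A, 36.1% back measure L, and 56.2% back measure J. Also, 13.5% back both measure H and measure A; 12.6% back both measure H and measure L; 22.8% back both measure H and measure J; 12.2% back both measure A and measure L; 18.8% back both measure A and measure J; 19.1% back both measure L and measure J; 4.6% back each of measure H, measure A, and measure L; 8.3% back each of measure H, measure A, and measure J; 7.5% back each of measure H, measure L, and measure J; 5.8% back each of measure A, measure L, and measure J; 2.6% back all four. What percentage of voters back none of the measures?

9.8%

Inclusion–exclusion gives
P(union) = 37.5 + 35.8 + 36.1 + 56.2 − 13.5 − 12.6 − 22.8 − 12.2 − 18.8 − 19.1 + 4.6 + 8.3 + 7.5 + 5.8 − 2.6 = 90.2%
P(none) = 100% − 90.2% = 9.8%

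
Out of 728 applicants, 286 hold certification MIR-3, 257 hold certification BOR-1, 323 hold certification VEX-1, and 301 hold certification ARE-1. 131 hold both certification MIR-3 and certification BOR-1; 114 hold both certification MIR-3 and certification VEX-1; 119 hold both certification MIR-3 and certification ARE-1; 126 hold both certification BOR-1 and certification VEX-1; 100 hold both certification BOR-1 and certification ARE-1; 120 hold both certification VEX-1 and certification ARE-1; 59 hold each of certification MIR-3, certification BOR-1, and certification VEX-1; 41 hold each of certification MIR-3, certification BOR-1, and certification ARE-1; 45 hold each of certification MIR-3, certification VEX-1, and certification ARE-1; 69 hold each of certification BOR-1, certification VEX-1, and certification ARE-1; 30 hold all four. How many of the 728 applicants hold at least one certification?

641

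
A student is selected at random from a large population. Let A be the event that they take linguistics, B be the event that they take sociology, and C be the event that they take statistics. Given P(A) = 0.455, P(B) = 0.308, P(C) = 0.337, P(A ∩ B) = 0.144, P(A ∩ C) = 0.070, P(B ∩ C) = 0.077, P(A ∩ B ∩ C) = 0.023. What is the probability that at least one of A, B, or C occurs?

0.832

By inclusion–exclusion:
P(A ∪ B ∪ C) = 0.455 + 0.308 + 0.337 − 0.144 − 0.070 − 0.077 + 0.023 = 0.832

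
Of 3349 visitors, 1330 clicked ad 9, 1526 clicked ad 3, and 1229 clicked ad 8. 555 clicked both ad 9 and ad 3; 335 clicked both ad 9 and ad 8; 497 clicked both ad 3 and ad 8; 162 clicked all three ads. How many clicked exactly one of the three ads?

By inclusion–exclusion (exactly-one form):
|exactly one| = 1330 + 1526 + 1229 − 2·555 − 2·335 − 2·497 + 3·162 = 1797

1797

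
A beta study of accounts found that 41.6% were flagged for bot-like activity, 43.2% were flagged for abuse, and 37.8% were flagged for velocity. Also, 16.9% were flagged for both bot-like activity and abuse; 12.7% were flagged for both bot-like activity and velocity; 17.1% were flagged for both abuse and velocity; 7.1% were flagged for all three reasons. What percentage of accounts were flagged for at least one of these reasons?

P(≥1) = 41.6 + 43.2 + 37.8 − 16.9 − 12.7 − 17.1 + 7.1 = 83.0%

83.0%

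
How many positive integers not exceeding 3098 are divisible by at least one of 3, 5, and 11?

Inclusion–exclusion gives
⌊3098/3⌋ + ⌊3098/5⌋ + ⌊3098/11⌋ − ⌊3098/15⌋ − ⌊3098/33⌋ − ⌊3098/55⌋ + ⌊3098/165⌋ = 1032 + 619 + 281 − 206 − 93 − 56 + 18 = 1595

1595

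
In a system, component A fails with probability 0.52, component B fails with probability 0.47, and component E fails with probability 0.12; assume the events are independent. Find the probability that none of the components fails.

Independence gives P(none) = ∏(1 − pᵢ).
P(none) = (1 − 0.52) × (1 − 0.47) × (1 − 0.12) = 0.48 × 0.53 × 0.88 = 0.223872

0.223872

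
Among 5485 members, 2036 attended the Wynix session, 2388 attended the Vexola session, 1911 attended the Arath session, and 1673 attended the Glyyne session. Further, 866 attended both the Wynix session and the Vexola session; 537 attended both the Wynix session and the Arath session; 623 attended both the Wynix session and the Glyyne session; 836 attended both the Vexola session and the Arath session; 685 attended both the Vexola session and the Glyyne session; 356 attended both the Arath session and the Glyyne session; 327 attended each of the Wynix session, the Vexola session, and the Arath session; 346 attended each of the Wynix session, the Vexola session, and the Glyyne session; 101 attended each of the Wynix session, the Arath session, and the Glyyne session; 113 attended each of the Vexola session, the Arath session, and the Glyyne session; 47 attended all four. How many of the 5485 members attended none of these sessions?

|at least one| = 2036 + 2388 + 1911 + 1673 − 866 − 537 − 623 − 836 − 685 − 356 + 327 + 346 + 101 + 113 − 47 = 4945
None: 5485 − 4945 = 540

540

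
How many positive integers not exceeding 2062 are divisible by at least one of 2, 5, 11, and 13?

1369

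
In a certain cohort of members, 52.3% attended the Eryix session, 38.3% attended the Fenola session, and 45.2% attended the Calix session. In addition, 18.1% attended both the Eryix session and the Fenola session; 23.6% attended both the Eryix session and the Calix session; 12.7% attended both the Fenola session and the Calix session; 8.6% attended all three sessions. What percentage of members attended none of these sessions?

10.0%

Using inclusion–exclusion:
P(≥1) = 52.3 + 38.3 + 45.2 − 18.1 − 23.6 − 12.7 + 8.6 = 90.0%
P(none) = 100% − 90.0% = 10.0%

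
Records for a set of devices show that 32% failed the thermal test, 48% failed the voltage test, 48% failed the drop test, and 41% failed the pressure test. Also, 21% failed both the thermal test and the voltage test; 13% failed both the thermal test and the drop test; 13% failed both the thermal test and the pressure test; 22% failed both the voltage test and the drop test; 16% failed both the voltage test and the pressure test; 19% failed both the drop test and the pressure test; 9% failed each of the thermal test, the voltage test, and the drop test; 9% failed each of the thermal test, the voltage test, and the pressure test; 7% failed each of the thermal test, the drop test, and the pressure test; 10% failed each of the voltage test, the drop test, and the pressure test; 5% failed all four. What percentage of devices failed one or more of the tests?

95%

Apply inclusion-exclusion:
P(≥1) = 32 + 48 + 48 + 41 − 21 − 13 − 13 − 22 − 16 − 19 + 9 + 9 + 7 + 10 − 5 = 95%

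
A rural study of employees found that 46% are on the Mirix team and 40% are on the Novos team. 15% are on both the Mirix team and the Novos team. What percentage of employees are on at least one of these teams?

By inclusion–exclusion:
P(at least one) = 46 + 40 − 15 = 71%

71%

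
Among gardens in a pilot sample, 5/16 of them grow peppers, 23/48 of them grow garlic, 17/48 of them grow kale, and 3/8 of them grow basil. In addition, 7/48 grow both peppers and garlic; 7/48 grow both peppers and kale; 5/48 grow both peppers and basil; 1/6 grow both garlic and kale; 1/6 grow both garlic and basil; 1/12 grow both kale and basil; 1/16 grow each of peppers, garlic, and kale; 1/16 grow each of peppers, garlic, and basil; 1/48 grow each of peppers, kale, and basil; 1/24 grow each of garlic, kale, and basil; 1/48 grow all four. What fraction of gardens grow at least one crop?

Apply inclusion-exclusion:
P(at least one) = 5/16 + 23/48 + 17/48 + 3/8 − 7/48 − 7/48 − 5/48 − 1/6 − 1/6 − 1/12 + 1/16 + 1/16 + 1/48 + 1/24 − 1/48 = 7/8

7/8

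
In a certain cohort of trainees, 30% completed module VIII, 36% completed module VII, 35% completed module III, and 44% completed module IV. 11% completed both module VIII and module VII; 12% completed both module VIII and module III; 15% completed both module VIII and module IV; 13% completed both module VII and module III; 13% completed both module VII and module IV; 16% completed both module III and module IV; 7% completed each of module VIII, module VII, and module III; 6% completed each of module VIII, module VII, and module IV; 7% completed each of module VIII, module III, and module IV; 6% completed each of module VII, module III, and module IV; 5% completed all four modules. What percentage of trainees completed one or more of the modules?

Using inclusion–exclusion:
P(at least one) = 30 + 36 + 35 + 44 − 11 − 12 − 15 − 13 − 13 − 16 + 7 + 6 + 7 + 6 − 5 = 86%

86%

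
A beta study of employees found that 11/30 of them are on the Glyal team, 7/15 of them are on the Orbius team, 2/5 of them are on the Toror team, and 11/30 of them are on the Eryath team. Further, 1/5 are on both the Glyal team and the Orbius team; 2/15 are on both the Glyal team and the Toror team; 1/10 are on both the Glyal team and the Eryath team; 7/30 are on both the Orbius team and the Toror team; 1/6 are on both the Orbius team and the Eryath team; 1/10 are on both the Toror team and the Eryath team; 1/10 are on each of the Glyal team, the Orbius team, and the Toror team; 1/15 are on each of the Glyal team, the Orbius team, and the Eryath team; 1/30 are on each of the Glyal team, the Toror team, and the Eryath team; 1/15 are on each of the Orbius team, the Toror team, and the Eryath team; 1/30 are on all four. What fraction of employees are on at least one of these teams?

9/10

By inclusion-exclusion,
P(at least one) = 11/30 + 7/15 + 2/5 + 11/30 − 1/5 − 2/15 − 1/10 − 7/30 − 1/6 − 1/10 + 1/10 + 1/15 + 1/30 + 1/15 − 1/30 = 9/10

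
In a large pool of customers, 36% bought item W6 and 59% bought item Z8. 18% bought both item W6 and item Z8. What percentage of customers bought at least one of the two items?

77%

By inclusion–exclusion:
P(≥1) = 36 + 59 − 18 = 77%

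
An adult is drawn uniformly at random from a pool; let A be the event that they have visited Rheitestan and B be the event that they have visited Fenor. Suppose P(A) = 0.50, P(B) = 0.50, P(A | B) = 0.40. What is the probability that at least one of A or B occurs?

0.80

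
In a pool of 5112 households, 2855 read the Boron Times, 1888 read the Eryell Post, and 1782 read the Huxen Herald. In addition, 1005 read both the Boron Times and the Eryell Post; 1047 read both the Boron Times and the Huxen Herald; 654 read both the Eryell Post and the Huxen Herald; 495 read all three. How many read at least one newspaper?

4314

Inclusion–exclusion gives
N(≥1) = 2855 + 1888 + 1782 − 1005 − 1047 − 654 + 495 = 4314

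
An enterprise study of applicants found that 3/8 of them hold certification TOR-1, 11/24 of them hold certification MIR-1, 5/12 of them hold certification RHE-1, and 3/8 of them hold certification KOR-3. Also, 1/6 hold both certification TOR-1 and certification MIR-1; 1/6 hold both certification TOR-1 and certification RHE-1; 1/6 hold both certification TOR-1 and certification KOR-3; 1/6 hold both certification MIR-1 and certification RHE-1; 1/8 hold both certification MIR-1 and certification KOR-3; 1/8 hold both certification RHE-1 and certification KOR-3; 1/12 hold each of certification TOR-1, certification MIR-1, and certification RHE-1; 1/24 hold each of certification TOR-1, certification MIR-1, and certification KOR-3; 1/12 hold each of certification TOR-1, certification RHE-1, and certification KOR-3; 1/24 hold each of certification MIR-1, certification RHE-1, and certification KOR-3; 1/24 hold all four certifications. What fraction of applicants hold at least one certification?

11/12

Apply inclusion-exclusion:
P(union) = 3/8 + 11/24 + 5/12 + 3/8 − 1/6 − 1/6 − 1/6 − 1/6 − 1/8 − 1/8 + 1/12 + 1/24 + 1/12 + 1/24 − 1/24 = 11/12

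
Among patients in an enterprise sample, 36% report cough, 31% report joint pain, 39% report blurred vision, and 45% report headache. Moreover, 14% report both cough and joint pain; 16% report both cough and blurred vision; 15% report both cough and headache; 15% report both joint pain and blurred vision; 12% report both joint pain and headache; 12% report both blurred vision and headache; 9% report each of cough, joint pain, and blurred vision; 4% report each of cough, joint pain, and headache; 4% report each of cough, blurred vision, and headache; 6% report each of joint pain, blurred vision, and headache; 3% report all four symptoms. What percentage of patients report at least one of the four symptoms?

Using inclusion–exclusion:
P(≥1) = 36 + 31 + 39 + 45 − 14 − 16 − 15 − 15 − 12 − 12 + 9 + 4 + 4 + 6 − 3 = 87%

87%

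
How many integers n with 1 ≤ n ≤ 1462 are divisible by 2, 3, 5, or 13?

1102

By inclusion-exclusion,
⌊1462/2⌋ + ⌊1462/3⌋ + ⌊1462/5⌋ + ⌊1462/13⌋ − ⌊1462/6⌋ − ⌊1462/10⌋ − ⌊1462/26⌋ − ⌊1462/15⌋ − ⌊1462/39⌋ − ⌊1462/65⌋ + ⌊1462/30⌋ + ⌊1462/78⌋ + ⌊1462/130⌋ + ⌊1462/195⌋ − ⌊1462/390⌋ = 731 + 487 + 292 + 112 − 243 − 146 − 56 − 97 − 37 − 22 + 48 + 18 + 11 + 7 − 3 = 1102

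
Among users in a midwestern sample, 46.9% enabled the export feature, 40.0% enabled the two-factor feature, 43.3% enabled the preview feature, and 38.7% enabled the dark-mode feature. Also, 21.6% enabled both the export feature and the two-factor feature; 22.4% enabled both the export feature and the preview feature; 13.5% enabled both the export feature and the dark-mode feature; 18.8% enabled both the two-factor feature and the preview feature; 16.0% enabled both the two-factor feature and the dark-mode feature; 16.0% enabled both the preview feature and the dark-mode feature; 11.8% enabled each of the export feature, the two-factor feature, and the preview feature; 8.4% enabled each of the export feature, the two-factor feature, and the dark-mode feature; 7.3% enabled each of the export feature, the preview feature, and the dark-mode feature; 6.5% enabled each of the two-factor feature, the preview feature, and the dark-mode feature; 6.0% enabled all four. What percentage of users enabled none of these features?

P(at least one) = 46.9 + 40.0 + 43.3 + 38.7 − 21.6 − 22.4 − 13.5 − 18.8 − 16.0 − 16.0 + 11.8 + 8.4 + 7.3 + 6.5 − 6.0 = 88.6%
P(none) = 100% − 88.6% = 11.4%

11.4%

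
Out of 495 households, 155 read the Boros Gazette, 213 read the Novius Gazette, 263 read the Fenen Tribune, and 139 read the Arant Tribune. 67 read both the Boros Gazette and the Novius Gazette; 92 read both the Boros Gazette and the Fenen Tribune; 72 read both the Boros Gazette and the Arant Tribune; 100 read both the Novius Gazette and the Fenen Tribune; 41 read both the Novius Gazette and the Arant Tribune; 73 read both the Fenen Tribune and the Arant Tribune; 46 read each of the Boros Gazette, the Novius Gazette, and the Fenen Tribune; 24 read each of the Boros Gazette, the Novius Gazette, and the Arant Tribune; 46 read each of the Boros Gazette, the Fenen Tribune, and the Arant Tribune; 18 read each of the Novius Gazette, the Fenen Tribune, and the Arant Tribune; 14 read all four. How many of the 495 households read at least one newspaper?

445

|at least one| = 155 + 213 + 263 + 139 − 67 − 92 − 72 − 100 − 41 − 73 + 46 + 24 + 46 + 18 − 14 = 445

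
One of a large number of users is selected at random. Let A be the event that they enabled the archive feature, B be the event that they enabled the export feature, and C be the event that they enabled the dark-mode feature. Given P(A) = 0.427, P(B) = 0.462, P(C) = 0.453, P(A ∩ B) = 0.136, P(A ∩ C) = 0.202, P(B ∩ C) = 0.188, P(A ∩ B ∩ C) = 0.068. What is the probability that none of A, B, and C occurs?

0.116

P(A ∪ B ∪ C) = 0.427 + 0.462 + 0.453 − 0.136 − 0.202 − 0.188 + 0.068 = 0.884
P(none) = 1 − 0.884 = 0.116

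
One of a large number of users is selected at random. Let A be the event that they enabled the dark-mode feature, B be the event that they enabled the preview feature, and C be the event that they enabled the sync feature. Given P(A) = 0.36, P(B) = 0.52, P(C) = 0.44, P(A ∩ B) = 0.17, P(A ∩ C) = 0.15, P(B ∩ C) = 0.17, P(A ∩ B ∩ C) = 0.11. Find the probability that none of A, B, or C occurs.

0.06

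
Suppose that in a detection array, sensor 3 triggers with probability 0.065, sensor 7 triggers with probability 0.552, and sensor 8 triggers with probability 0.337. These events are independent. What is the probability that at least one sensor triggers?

Independence gives P(none) = ∏(1 − pᵢ).
P(none) = (1 − 0.065) × (1 − 0.552) × (1 − 0.337) = 0.935 × 0.448 × 0.663 = 0.27771744
P(at least one) = 1 − 0.27771744 = 0.72228256

0.72228256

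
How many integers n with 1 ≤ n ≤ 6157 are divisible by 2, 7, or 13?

3078 + 879 + 473 − 439 − 236 − 67 + 33 = 3721

3721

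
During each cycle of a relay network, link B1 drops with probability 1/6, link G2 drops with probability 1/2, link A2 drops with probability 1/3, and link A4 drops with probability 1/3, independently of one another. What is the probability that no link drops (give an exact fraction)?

5/27

Independence gives P(none) = ∏(1 − pᵢ).
P(none) = (1 − 1/6) × (1 − 1/2) × (1 − 1/3) × (1 − 1/3) = 5/6 × 1/2 × 2/3 × 2/3 = 5/27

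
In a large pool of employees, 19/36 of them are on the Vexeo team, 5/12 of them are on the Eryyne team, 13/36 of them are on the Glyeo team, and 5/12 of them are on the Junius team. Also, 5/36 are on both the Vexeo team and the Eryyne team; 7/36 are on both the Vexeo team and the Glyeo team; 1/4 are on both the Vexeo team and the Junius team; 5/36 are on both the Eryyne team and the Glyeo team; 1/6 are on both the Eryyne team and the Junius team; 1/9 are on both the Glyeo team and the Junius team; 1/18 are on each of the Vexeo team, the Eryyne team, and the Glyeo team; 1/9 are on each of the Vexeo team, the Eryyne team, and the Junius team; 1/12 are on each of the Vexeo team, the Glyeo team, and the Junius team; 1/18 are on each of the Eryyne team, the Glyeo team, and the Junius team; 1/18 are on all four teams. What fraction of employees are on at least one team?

By inclusion–exclusion:
P(union) = 19/36 + 5/12 + 13/36 + 5/12 − 5/36 − 7/36 − 1/4 − 5/36 − 1/6 − 1/9 + 1/18 + 1/9 + 1/12 + 1/18 − 1/18 = 35/36

35/36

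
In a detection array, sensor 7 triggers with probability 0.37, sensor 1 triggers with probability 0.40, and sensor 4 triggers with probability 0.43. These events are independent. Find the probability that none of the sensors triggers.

0.21546

P(none) = (1 − 0.37) × (1 − 0.40) × (1 − 0.43) = 0.63 × 0.60 × 0.57 = 0.21546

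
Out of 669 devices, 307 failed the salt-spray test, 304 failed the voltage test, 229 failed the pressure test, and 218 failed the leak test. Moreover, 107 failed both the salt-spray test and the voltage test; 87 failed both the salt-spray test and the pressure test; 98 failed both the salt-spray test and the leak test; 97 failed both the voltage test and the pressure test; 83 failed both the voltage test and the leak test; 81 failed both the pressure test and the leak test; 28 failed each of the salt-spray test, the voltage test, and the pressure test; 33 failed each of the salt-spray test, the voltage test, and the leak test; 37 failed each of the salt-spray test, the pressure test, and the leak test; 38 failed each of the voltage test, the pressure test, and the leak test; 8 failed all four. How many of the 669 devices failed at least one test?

633

By inclusion-exclusion,
N(≥1) = 307 + 304 + 229 + 218 − 107 − 87 − 98 − 97 − 83 − 81 + 28 + 33 + 37 + 38 − 8 = 633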